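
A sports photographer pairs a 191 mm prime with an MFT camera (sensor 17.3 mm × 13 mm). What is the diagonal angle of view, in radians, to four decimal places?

Sensor diagonal = √(17.3² + 13²) = √468.2900 ≈ 21.6400 mm.
Angle of view α = 2·arctan(d/2f) with d = 21.6400 mm and f = 191 mm.
d/2f = 0.05665; arctan(0.05665) ≈ 0.0566 rad, so α ≈ 0.1132 rad.

0.1132 rad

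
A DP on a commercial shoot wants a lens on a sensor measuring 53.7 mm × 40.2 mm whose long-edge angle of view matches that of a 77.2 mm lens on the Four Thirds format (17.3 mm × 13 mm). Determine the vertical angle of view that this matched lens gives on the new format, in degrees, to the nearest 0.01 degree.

Equal long-edge AOV ⇒ f₂ = f₁ · 53.7/17.3 = 77.2 × 3.10405 ≈ 239.6324 mm.
Vertical AOV on the new format = 2·arctan(40.2 / (2 × 239.6324)) = 2·arctan(0.08388) ≈ 9.5893°.

9.59°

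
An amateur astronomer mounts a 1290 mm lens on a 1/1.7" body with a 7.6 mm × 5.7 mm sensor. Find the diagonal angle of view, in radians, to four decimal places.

Sensor diagonal = √(7.6² + 5.7²) = √90.2500 ≈ 9.5000 mm.
Angle of view α = 2·arctan(d/2f) with d = 9.5000 mm and f = 1290 mm.
d/2f = 0.00368; arctan(0.00368) ≈ 0.0037 rad, so α ≈ 0.0074 rad.

0.0074 rad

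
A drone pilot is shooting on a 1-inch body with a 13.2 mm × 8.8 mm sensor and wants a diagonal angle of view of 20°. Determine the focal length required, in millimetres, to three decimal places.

Sensor diagonal = √(13.2² + 8.8²) = √251.6800 ≈ 15.8644 mm.
From α = 2·arctan(d/2f) we get f = d / (2·tan(α/2)).
With d = 15.8644 mm and α/2 = 10°, tan(α/2) ≈ 0.17633, so f ≈ 15.8644 / 0.35265 ≈ 44.9858 mm.

44.986 mm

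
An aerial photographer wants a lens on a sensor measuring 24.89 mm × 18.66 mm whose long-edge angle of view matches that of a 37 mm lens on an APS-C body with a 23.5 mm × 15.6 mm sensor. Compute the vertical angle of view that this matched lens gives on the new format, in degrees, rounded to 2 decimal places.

26.78°

Equal long-edge AOV ⇒ f₂ = f₁ · 24.89/23.5 = 37 × 1.05915 ≈ 39.1885 mm.
Vertical AOV on the new format = 2·arctan(18.66 / (2 × 39.1885)) = 2·arctan(0.23808) ≈ 26.7833°.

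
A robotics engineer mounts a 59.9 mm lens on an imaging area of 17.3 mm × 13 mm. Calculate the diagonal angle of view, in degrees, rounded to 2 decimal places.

20.48°

Sensor diagonal = √(17.3² + 13²) = √468.2900 ≈ 21.6400 mm.
Angle of view α = 2·arctan(d/2f) with d = 21.6400 mm and f = 59.9 mm.
d/2f = 0.18063; arctan(0.18063) ≈ 10.2392°, so α ≈ 20.4784°.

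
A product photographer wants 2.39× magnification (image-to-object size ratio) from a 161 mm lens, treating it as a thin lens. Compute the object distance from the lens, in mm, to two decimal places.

228.36 mm

With m = dᵢ/dₒ and 1/f = 1/dₒ + 1/dᵢ, substituting dᵢ = m·dₒ gives 1/f = (1 + 1/m)/dₒ, hence dₒ = f·(1 + 1/m).
dₒ = 161 × (1 + 1/2.39) = 161 × 1.41841 ≈ 228.364 mm.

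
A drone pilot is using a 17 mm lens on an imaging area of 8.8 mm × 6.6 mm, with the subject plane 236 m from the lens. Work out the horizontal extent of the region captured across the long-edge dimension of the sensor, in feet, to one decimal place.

400.8 ft

dₒ: 236 m = 236000 mm.
Similar triangles through the lens centre give W/dₒ = w/dᵢ; with 1/f = 1/dₒ + 1/dᵢ this gives W = w·(dₒ − f)/f.
W = 8.8 mm × (236000 − 17) / 17 = 8.8 × 13881.3529 ≈ 122155.906 mm = 122155.906/304.8 ft = 400.774 ft.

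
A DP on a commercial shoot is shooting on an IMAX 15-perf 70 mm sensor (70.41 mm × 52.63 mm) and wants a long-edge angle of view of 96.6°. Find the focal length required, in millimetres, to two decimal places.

31.37 mm

From α = 2·arctan(w/2f) we get f = w / (2·tan(α/2)).
With w = 70.41 mm and α/2 = 48.3°, tan(α/2) ≈ 1.12238, so f ≈ 70.41 / 2.24475 ≈ 31.3665 mm.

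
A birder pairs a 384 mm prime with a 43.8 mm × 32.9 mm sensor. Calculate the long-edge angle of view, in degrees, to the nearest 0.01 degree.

6.53°

Angle of view α = 2·arctan(w/2f) with w = 43.8 mm and f = 384 mm.
w/2f = 0.05703; arctan(0.05703) ≈ 3.2641°, so α ≈ 6.5282°.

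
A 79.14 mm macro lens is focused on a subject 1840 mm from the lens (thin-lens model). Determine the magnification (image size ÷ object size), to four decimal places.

Thin lens: 1/f = 1/dₒ + 1/dᵢ → 1/dᵢ = 1/79.14 − 1/1840 = 0.0120924 mm⁻¹, so dᵢ ≈ 82.6969 mm.
Magnification m = dᵢ/dₒ = 82.6969/1840 ≈ 0.04494.

0.0449×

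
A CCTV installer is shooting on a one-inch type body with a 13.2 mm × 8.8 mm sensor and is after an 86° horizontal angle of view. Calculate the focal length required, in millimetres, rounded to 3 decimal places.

7.078 mm

From α = 2·arctan(w/2f) we get f = w / (2·tan(α/2)).
With w = 13.2 mm and α/2 = 43°, tan(α/2) ≈ 0.93252, so f ≈ 13.2 / 1.86503 ≈ 7.0776 mm.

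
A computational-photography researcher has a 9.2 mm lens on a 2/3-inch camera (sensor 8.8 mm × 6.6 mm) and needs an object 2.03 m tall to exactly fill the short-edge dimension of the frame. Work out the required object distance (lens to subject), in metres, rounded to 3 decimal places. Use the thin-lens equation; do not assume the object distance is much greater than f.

2.839 m

W: 2.03 m = 2030 mm.
Magnification m = h/W = dᵢ/dₒ; combined with 1/f = 1/dₒ + 1/dᵢ this gives dₒ = f·(1 + W/h).
dₒ = 9.2 mm × (1 + 2030/6.6) = 9.2 × 308.5758 ≈ 2838.897 mm = 2.8389 m.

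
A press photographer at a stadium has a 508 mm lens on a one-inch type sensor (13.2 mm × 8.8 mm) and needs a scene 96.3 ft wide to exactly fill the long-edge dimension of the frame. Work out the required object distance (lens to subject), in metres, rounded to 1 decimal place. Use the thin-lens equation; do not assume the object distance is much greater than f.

1130.1 m

W: 96.3 ft × 304.8 mm/ft = 29352.24 mm.
Magnification m = w/W = dᵢ/dₒ; combined with 1/f = 1/dₒ + 1/dᵢ this gives dₒ = f·(1 + W/w).
dₒ = 508 mm × (1 + 29352.2/13.2) = 508 × 2224.6545 ≈ 1130124.473 mm = 1130.12 m.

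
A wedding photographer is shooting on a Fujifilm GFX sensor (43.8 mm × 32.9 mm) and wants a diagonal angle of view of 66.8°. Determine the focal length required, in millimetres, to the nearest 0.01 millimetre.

41.54 mm

Sensor diagonal = √(43.8² + 32.9²) = √3000.8500 ≈ 54.7800 mm.
From α = 2·arctan(d/2f) we get f = d / (2·tan(α/2)).
With d = 54.7800 mm and α/2 = 33.4°, tan(α/2) ≈ 0.65938, so f ≈ 54.7800 / 1.31876 ≈ 41.5391 mm.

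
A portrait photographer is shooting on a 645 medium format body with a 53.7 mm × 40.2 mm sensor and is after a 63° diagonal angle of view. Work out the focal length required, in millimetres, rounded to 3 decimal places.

54.732 mm

Sensor diagonal = √(53.7² + 40.2²) = √4499.7300 ≈ 67.0800 mm.
From α = 2·arctan(d/2f) we get f = d / (2·tan(α/2)).
With d = 67.0800 mm and α/2 = 31.5°, tan(α/2) ≈ 0.61280, so f ≈ 67.0800 / 1.22560 ≈ 54.7323 mm.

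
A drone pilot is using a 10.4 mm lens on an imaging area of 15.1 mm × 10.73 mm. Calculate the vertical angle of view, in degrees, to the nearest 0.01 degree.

Angle of view α = 2·arctan(h/2f) with h = 10.73 mm and f = 10.4 mm.
h/2f = 0.51587; arctan(0.51587) ≈ 27.2876°, so α ≈ 54.5753°.

54.58°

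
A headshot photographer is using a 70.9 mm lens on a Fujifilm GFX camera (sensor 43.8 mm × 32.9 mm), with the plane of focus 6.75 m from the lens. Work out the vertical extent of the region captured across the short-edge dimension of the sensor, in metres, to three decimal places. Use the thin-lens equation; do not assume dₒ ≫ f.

3.099 m

dₒ: 6.75 m = 6750 mm.
Similar triangles through the lens centre give W/dₒ = h/dᵢ; with 1/f = 1/dₒ + 1/dᵢ this gives W = h·(dₒ − f)/f.
W = 32.9 mm × (6750 − 70.9) / 70.9 = 32.9 × 94.2045 ≈ 3099.328 mm = 3.09933 m.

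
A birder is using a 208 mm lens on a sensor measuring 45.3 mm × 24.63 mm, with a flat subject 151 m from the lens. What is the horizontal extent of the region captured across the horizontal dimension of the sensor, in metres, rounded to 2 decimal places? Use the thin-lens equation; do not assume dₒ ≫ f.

dₒ: 151 m = 151000 mm.
Similar triangles through the lens centre give W/dₒ = w/dᵢ; with 1/f = 1/dₒ + 1/dᵢ this gives W = w·(dₒ − f)/f.
W = 45.3 mm × (151000 − 208) / 208 = 45.3 × 724.9615 ≈ 32840.758 mm = 32.8408 m.

32.84 m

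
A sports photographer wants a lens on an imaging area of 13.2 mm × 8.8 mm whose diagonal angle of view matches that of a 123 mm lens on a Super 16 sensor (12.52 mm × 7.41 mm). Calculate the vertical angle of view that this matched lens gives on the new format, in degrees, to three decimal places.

3.758°

Sensor diagonal = √(12.52² + 7.41²) = √211.6585 ≈ 14.5485 mm.
Sensor diagonal = √(13.2² + 8.8²) = √251.6800 ≈ 15.8644 mm.
Equal diagonal AOV ⇒ f₂ = f₁ · 15.8644/14.5485 = 123 × 1.09045 ≈ 134.1256 mm.
Vertical AOV on the new format = 2·arctan(8.8 / (2 × 134.1256)) = 2·arctan(0.03281) ≈ 3.7578°.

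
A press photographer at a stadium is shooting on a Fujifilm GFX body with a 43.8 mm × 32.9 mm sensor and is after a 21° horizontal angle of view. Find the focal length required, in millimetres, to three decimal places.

From α = 2·arctan(w/2f) we get f = w / (2·tan(α/2)).
With w = 43.8 mm and α/2 = 10.5°, tan(α/2) ≈ 0.18534, so f ≈ 43.8 / 0.37068 ≈ 118.1618 mm.

118.162 mm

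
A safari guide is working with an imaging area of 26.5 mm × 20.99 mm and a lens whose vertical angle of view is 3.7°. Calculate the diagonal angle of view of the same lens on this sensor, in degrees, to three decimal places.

From the vertical AOV: f = 20.99 / (2·tan(1.85°)) = 20.99 / 0.06460 ≈ 324.9244 mm.
Sensor diagonal = √(26.5² + 20.99²) = √1142.8301 ≈ 33.8058 mm.
Diagonal AOV = 2·arctan(33.8058 / (2 × 324.9244)) = 2·arctan(0.05202) ≈ 5.9558°.

5.956°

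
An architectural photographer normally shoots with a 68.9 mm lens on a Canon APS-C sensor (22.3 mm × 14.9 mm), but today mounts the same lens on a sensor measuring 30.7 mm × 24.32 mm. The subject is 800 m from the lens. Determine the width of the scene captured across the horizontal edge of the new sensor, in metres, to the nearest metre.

The focal length stays 68.9 mm; the relevant sensor dimension is now w = 30.7 mm. Object distance dₒ = 800 m = 800000 mm.
Thin-lens field width W = w·(dₒ − f)/f = 30.7 × (800000 − 68.9)/68.9 ≈ 356427.936 mm = 356.428 m.

356 m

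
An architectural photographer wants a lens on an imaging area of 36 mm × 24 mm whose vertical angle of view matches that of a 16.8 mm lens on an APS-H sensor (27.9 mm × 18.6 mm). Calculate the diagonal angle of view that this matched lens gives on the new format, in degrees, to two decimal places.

89.88°

Equal vertical AOV ⇒ f₂ = f₁ · 24/18.6 = 16.8 × 1.29032 ≈ 21.6774 mm.
Sensor diagonal = √(36² + 24²) = √1872.0000 ≈ 43.2666 mm.
Diagonal AOV on the new format = 2·arctan(43.2666 / (2 × 21.6774)) = 2·arctan(0.99797) ≈ 89.8833°.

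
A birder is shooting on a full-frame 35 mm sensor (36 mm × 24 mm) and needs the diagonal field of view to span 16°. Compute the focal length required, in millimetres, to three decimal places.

153.929 mm

Sensor diagonal = √(36² + 24²) = √1872.0000 ≈ 43.2666 mm.
From α = 2·arctan(d/2f) we get f = d / (2·tan(α/2)).
With d = 43.2666 mm and α/2 = 8°, tan(α/2) ≈ 0.14054, so f ≈ 43.2666 / 0.28108 ≈ 153.9290 mm.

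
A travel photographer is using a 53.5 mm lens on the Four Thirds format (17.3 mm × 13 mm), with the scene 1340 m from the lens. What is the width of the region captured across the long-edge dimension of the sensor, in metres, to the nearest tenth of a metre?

dₒ: 1340 m = 1.34e+06 mm.
Similar triangles through the lens centre give W/dₒ = w/dᵢ; with 1/f = 1/dₒ + 1/dᵢ this gives W = w·(dₒ − f)/f.
W = 17.3 mm × (1.34e+06 − 53.5) / 53.5 = 17.3 × 25045.7290 ≈ 433291.111 mm = 433.291 m.

433.3 m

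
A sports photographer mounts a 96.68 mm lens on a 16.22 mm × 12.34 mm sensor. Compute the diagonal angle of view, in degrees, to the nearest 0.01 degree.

12.03°

Sensor diagonal = √(16.22² + 12.34²) = √415.3640 ≈ 20.3805 mm.
Angle of view α = 2·arctan(d/2f) with d = 20.3805 mm and f = 96.68 mm.
d/2f = 0.10540; arctan(0.10540) ≈ 6.0169°, so α ≈ 12.0337°.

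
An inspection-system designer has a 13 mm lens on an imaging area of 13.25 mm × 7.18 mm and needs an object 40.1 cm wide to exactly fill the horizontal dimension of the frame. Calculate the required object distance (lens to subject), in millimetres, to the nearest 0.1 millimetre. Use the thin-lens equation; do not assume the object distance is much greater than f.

406.4 mm

W: 40.1 cm = 401 mm.
Magnification m = w/W = dᵢ/dₒ; combined with 1/f = 1/dₒ + 1/dᵢ this gives dₒ = f·(1 + W/w).
dₒ = 13 mm × (1 + 401/13.25) = 13 × 31.2642 ≈ 406.434 mm.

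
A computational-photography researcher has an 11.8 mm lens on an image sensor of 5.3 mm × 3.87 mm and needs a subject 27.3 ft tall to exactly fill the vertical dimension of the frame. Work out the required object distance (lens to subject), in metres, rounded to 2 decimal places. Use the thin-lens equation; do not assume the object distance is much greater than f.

W: 27.3 ft × 304.8 mm/ft = 8321.04 mm.
Magnification m = h/W = dᵢ/dₒ; combined with 1/f = 1/dₒ + 1/dᵢ this gives dₒ = f·(1 + W/h).
dₒ = 11.8 mm × (1 + 8321.04/3.87) = 11.8 × 2151.1395 ≈ 25383.446 mm = 25.3834 m.

25.38 m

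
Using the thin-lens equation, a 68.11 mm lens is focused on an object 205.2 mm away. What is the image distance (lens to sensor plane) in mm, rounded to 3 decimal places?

101.949 mm

1/dᵢ = 1/f − 1/dₒ = 1/68.11 − 1/205.2 = 0.0098088 mm⁻¹.
dᵢ = 1/0.0098088 ≈ 101.9489 mm.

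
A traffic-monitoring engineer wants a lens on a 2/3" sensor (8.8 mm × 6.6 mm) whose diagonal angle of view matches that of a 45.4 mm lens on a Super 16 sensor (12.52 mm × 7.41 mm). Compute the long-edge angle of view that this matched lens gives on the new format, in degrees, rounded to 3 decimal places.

Sensor diagonal = √(12.52² + 7.41²) = √211.6585 ≈ 14.5485 mm.
Sensor diagonal = √(8.8² + 6.6²) = √121.0000 ≈ 11.0000 mm.
Equal diagonal AOV ⇒ f₂ = f₁ · 11.0000/14.5485 = 45.4 × 0.75609 ≈ 34.3266 mm.
Long-edge AOV on the new format = 2·arctan(8.8 / (2 × 34.3266)) = 2·arctan(0.12818) ≈ 14.6087°.

14.609°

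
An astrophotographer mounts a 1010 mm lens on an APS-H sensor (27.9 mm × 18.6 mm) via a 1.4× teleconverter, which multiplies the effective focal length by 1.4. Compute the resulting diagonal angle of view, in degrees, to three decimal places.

Effective focal length f = 1010 × 1.4 = 1414 mm.
Sensor diagonal = √(27.9² + 18.6²) = √1124.3700 ≈ 33.5316 mm.
α = 2·arctan(33.532 / (2 × 1414)) = 2·arctan(0.01186) ≈ 1.3586°.

1.359°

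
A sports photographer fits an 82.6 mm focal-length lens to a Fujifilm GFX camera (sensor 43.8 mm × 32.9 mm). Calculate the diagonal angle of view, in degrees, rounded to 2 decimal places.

36.69°

Sensor diagonal = √(43.8² + 32.9²) = √3000.8500 ≈ 54.7800 mm.
Angle of view α = 2·arctan(d/2f) with d = 54.7800 mm and f = 82.6 mm.
d/2f = 0.33160; arctan(0.33160) ≈ 18.3454°, so α ≈ 36.6909°.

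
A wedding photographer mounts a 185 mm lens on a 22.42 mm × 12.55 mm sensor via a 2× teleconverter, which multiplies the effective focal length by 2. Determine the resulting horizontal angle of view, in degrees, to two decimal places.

3.47°

Effective focal length f = 185 × 2 = 370 mm.
α = 2·arctan(22.42 / (2 × 370)) = 2·arctan(0.03030) ≈ 3.4708°.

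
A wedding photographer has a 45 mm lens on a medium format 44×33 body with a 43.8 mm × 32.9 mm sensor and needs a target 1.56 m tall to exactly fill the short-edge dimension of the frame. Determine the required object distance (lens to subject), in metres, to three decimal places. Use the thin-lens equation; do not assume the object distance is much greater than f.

W: 1.56 m = 1560 mm.
Magnification m = h/W = dᵢ/dₒ; combined with 1/f = 1/dₒ + 1/dᵢ this gives dₒ = f·(1 + W/h).
dₒ = 45 mm × (1 + 1560/32.9) = 45 × 48.4164 ≈ 2178.739 mm = 2.17874 m.

2.179 m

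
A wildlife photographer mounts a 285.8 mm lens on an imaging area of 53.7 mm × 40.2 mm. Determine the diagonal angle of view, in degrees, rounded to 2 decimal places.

Sensor diagonal = √(53.7² + 40.2²) = √4499.7300 ≈ 67.0800 mm.
Angle of view α = 2·arctan(d/2f) with d = 67.0800 mm and f = 285.8 mm.
d/2f = 0.11735; arctan(0.11735) ≈ 6.6933°, so α ≈ 13.3866°.

13.39°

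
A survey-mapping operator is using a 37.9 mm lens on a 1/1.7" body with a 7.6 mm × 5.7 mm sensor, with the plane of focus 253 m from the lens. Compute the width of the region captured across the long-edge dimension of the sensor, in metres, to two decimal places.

dₒ: 253 m = 253000 mm.
Similar triangles through the lens centre give W/dₒ = w/dᵢ; with 1/f = 1/dₒ + 1/dᵢ this gives W = w·(dₒ − f)/f.
W = 7.6 mm × (253000 − 37.9) / 37.9 = 7.6 × 6674.4617 ≈ 50725.909 mm = 50.7259 m.

50.73 m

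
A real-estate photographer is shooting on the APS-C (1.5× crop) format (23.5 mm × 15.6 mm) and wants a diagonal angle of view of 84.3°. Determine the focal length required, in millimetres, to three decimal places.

15.581 mm

Sensor diagonal = √(23.5² + 15.6²) = √795.6100 ≈ 28.2066 mm.
From α = 2·arctan(d/2f) we get f = d / (2·tan(α/2)).
With d = 28.2066 mm and α/2 = 42.15°, tan(α/2) ≈ 0.90516, so f ≈ 28.2066 / 1.81031 ≈ 15.5811 mm.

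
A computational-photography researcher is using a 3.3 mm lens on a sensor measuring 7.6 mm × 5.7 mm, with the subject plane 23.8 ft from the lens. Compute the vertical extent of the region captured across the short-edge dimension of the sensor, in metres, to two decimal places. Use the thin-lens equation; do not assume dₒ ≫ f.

12.52 m

dₒ: 23.8 ft × 304.8 mm/ft = 7254.24 mm.
Similar triangles through the lens centre give W/dₒ = h/dᵢ; with 1/f = 1/dₒ + 1/dᵢ this gives W = h·(dₒ − f)/f.
W = 5.7 mm × (7254.24 − 3.3) / 3.3 = 5.7 × 2197.2545 ≈ 12524.351 mm = 12.5244 m.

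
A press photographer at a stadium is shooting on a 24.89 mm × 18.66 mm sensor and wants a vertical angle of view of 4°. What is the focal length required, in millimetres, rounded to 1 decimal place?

From α = 2·arctan(h/2f) we get f = h / (2·tan(α/2)).
With h = 18.66 mm and α/2 = 2°, tan(α/2) ≈ 0.03492, so f ≈ 18.66 / 0.06984 ≈ 267.1762 mm.

267.2 mm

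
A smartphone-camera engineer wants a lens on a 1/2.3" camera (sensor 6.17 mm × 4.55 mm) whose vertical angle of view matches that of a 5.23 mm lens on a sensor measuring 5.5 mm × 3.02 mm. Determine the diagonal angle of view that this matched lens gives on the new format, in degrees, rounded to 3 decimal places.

Equal vertical AOV ⇒ f₂ = f₁ · 4.55/3.02 = 5.23 × 1.50662 ≈ 7.8796 mm.
Sensor diagonal = √(6.17² + 4.55²) = √58.7714 ≈ 7.6663 mm.
Diagonal AOV on the new format = 2·arctan(7.6663 / (2 × 7.8796)) = 2·arctan(0.48646) ≈ 51.8821°.

51.882°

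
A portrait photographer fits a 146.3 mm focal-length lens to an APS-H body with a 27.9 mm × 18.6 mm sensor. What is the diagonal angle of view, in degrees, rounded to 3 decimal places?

Sensor diagonal = √(27.9² + 18.6²) = √1124.3700 ≈ 33.5316 mm.
Angle of view α = 2·arctan(d/2f) with d = 33.5316 mm and f = 146.3 mm.
d/2f = 0.11460; arctan(0.11460) ≈ 6.5375°, so α ≈ 13.0750°.

13.075°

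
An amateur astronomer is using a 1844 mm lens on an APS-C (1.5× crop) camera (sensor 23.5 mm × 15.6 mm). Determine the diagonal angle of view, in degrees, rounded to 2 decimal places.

0.88°

Sensor diagonal = √(23.5² + 15.6²) = √795.6100 ≈ 28.2066 mm.
Angle of view α = 2·arctan(d/2f) with d = 28.2066 mm and f = 1844 mm.
d/2f = 0.00765; arctan(0.00765) ≈ 0.4382°, so α ≈ 0.8764°.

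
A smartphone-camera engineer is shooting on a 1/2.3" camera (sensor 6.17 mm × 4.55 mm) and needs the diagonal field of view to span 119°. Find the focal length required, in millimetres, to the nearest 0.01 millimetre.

2.26 mm

Sensor diagonal = √(6.17² + 4.55²) = √58.7714 ≈ 7.6663 mm.
From α = 2·arctan(d/2f) we get f = d / (2·tan(α/2)).
With d = 7.6663 mm and α/2 = 59.5°, tan(α/2) ≈ 1.69766, so f ≈ 7.6663 / 3.39533 ≈ 2.2579 mm.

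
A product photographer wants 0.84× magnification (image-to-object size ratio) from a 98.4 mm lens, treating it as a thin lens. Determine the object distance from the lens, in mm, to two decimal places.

With m = dᵢ/dₒ and 1/f = 1/dₒ + 1/dᵢ, substituting dᵢ = m·dₒ gives 1/f = (1 + 1/m)/dₒ, hence dₒ = f·(1 + 1/m).
dₒ = 98.4 × (1 + 1/0.84) = 98.4 × 2.19048 ≈ 215.543 mm.

215.54 mm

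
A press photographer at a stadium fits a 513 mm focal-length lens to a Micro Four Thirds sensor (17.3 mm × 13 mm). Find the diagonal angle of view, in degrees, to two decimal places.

Sensor diagonal = √(17.3² + 13²) = √468.2900 ≈ 21.6400 mm.
Angle of view α = 2·arctan(d/2f) with d = 21.6400 mm and f = 513 mm.
d/2f = 0.02109; arctan(0.02109) ≈ 1.2083°, so α ≈ 2.4166°.

2.42°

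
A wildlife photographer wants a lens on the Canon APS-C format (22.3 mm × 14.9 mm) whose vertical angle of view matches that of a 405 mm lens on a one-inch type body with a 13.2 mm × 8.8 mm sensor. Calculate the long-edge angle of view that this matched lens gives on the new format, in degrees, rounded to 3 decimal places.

1.863°

Equal vertical AOV ⇒ f₂ = f₁ · 14.9/8.8 = 405 × 1.69318 ≈ 685.7386 mm.
Long-edge AOV on the new format = 2·arctan(22.3 / (2 × 685.7386)) = 2·arctan(0.01626) ≈ 1.8631°.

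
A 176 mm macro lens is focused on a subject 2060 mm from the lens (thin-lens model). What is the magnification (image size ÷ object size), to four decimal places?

Thin lens: 1/f = 1/dₒ + 1/dᵢ → 1/dᵢ = 1/176 − 1/2060 = 0.0051964 mm⁻¹, so dᵢ ≈ 192.4416 mm.
Magnification m = dᵢ/dₒ = 192.4416/2060 ≈ 0.09342.

0.0934×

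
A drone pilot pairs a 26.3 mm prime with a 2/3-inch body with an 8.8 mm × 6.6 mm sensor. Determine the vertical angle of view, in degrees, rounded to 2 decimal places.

14.30°

Angle of view α = 2·arctan(h/2f) with h = 6.6 mm and f = 26.3 mm.
h/2f = 0.12548; arctan(0.12548) ≈ 7.1518°, so α ≈ 14.3037°.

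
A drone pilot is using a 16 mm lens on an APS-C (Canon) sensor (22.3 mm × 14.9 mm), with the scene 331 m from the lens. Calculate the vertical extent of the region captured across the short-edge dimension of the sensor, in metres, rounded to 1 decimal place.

308.2 m

dₒ: 331 m = 331000 mm.
Similar triangles through the lens centre give W/dₒ = h/dᵢ; with 1/f = 1/dₒ + 1/dᵢ this gives W = h·(dₒ − f)/f.
W = 14.9 mm × (331000 − 16) / 16 = 14.9 × 20686.5000 ≈ 308228.850 mm = 308.229 m.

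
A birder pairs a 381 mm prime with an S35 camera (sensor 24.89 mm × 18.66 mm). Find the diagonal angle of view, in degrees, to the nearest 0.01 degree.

4.68°

Sensor diagonal = √(24.89² + 18.66²) = √967.7077 ≈ 31.1080 mm.
Angle of view α = 2·arctan(d/2f) with d = 31.1080 mm and f = 381 mm.
d/2f = 0.04082; arctan(0.04082) ≈ 2.3378°, so α ≈ 4.6755°.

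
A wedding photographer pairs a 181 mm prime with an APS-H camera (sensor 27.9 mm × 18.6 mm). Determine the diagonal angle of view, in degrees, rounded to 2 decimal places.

10.58°

Sensor diagonal = √(27.9² + 18.6²) = √1124.3700 ≈ 33.5316 mm.
Angle of view α = 2·arctan(d/2f) with d = 33.5316 mm and f = 181 mm.
d/2f = 0.09263; arctan(0.09263) ≈ 5.2921°, so α ≈ 10.5843°.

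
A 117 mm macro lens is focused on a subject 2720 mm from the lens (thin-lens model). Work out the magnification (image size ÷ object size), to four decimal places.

Thin lens: 1/f = 1/dₒ + 1/dᵢ → 1/dᵢ = 1/117 − 1/2720 = 0.0081794 mm⁻¹, so dᵢ ≈ 122.2589 mm.
Magnification m = dᵢ/dₒ = 122.2589/2720 ≈ 0.04495.

0.0449×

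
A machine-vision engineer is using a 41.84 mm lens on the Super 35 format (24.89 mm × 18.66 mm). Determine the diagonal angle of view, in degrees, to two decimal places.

Sensor diagonal = √(24.89² + 18.66²) = √967.7077 ≈ 31.1080 mm.
Angle of view α = 2·arctan(d/2f) with d = 31.1080 mm and f = 41.84 mm.
d/2f = 0.37175; arctan(0.37175) ≈ 20.3926°, so α ≈ 40.7852°.

40.79°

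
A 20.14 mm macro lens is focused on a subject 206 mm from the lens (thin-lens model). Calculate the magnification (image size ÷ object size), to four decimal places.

Thin lens: 1/f = 1/dₒ + 1/dᵢ → 1/dᵢ = 1/20.14 − 1/206 = 0.0447981 mm⁻¹, so dᵢ ≈ 22.3224 mm.
Magnification m = dᵢ/dₒ = 22.3224/206 ≈ 0.10836.

0.1084×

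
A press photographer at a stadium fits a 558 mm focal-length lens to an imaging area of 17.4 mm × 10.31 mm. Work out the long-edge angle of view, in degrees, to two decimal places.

1.79°

Angle of view α = 2·arctan(w/2f) with w = 17.4 mm and f = 558 mm.
w/2f = 0.01559; arctan(0.01559) ≈ 0.8932°, so α ≈ 1.7865°.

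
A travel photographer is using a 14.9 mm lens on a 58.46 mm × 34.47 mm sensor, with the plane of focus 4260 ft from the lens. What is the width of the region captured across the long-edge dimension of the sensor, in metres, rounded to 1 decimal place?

5094.4 m

dₒ: 4260 ft × 304.8 mm/ft = 1298447.96 mm.
Similar triangles through the lens centre give W/dₒ = w/dᵢ; with 1/f = 1/dₒ + 1/dᵢ this gives W = w·(dₒ − f)/f.
W = 58.46 mm × (1.29845e+06 − 14.9) / 14.9 = 58.46 × 87143.1583 ≈ 5094389.033 mm = 5094.39 m.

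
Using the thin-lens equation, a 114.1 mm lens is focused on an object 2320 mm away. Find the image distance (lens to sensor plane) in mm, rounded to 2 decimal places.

1/dᵢ = 1/f − 1/dₒ = 1/114.1 − 1/2320 = 0.0083332 mm⁻¹.
dᵢ = 1/0.0083332 ≈ 120.0018 mm.

120.00 mm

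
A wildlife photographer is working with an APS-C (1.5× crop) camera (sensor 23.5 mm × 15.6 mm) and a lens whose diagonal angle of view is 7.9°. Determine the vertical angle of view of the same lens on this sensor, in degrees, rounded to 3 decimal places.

Sensor diagonal = √(23.5² + 15.6²) = √795.6100 ≈ 28.2066 mm.
From the diagonal AOV: f = 28.2066 / (2·tan(3.95°)) = 28.2066 / 0.13810 ≈ 204.2476 mm.
Vertical AOV = 2·arctan(15.6 / (2 × 204.2476)) = 2·arctan(0.03819) ≈ 4.3740°.

4.374°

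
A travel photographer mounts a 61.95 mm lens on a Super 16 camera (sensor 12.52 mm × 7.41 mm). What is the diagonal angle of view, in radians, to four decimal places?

Sensor diagonal = √(12.52² + 7.41²) = √211.6585 ≈ 14.5485 mm.
Angle of view α = 2·arctan(d/2f) with d = 14.5485 mm and f = 61.95 mm.
d/2f = 0.11742; arctan(0.11742) ≈ 0.1169 rad, so α ≈ 0.2338 rad.

0.2338 rad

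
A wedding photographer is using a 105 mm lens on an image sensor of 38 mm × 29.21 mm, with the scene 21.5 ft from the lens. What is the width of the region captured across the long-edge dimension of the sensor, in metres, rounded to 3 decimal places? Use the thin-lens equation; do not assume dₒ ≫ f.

2.334 m

dₒ: 21.5 ft × 304.8 mm/ft = 6553.20 mm.
Similar triangles through the lens centre give W/dₒ = w/dᵢ; with 1/f = 1/dₒ + 1/dᵢ this gives W = w·(dₒ − f)/f.
W = 38 mm × (6553.2 − 105) / 105 = 38 × 61.4114 ≈ 2333.634 mm = 2.33363 m.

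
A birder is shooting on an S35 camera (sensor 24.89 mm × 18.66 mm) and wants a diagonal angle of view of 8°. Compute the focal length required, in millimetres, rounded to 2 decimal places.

222.43 mm

Sensor diagonal = √(24.89² + 18.66²) = √967.7077 ≈ 31.1080 mm.
From α = 2·arctan(d/2f) we get f = d / (2·tan(α/2)).
With d = 31.1080 mm and α/2 = 4°, tan(α/2) ≈ 0.06993, so f ≈ 31.1080 / 0.13985 ≈ 222.4326 mm.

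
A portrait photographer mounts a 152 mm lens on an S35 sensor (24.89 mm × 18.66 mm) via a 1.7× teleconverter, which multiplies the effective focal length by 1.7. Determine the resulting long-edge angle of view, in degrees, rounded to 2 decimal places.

5.51°

Effective focal length f = 152 × 1.7 = 258.4 mm.
α = 2·arctan(24.89 / (2 × 258.4)) = 2·arctan(0.04816) ≈ 5.5147°.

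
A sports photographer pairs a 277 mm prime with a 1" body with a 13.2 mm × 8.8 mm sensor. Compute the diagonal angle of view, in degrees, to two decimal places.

3.28°

Sensor diagonal = √(13.2² + 8.8²) = √251.6800 ≈ 15.8644 mm.
Angle of view α = 2·arctan(d/2f) with d = 15.8644 mm and f = 277 mm.
d/2f = 0.02864; arctan(0.02864) ≈ 1.6403°, so α ≈ 3.2806°.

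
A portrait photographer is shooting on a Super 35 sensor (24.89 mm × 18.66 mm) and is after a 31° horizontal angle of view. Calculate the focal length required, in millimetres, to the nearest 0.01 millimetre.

From α = 2·arctan(w/2f) we get f = w / (2·tan(α/2)).
With w = 24.89 mm and α/2 = 15.5°, tan(α/2) ≈ 0.27732, so f ≈ 24.89 / 0.55465 ≈ 44.8752 mm.

44.88 mm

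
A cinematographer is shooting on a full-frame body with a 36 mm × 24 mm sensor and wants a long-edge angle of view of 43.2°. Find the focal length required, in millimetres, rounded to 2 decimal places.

From α = 2·arctan(w/2f) we get f = w / (2·tan(α/2)).
With w = 36 mm and α/2 = 21.6°, tan(α/2) ≈ 0.39593, so f ≈ 36 / 0.79186 ≈ 45.4628 mm.

45.46 mm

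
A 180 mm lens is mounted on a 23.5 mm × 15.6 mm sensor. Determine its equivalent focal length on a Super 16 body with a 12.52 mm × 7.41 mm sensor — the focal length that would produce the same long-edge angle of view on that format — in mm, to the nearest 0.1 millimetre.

Equal angle of view means equal width/f ratio, so f₂ = f₁ · (width₂/width₁) = 180 × 12.52/23.5.
f₂ = 180 × 0.53277 ≈ 95.898 mm.

95.9 mm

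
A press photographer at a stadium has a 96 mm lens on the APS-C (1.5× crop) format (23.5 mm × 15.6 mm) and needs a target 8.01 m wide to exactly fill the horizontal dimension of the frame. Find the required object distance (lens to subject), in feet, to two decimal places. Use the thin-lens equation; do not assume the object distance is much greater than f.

W: 8.01 m = 8010 mm.
Magnification m = w/W = dᵢ/dₒ; combined with 1/f = 1/dₒ + 1/dᵢ this gives dₒ = f·(1 + W/w).
dₒ = 96 mm × (1 + 8010/23.5) = 96 × 341.8511 ≈ 32817.702 mm = 32817.702/304.8 ft = 107.67 ft.

107.67 ft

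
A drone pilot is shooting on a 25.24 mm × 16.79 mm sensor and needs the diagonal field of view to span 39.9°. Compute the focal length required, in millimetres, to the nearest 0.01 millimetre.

Sensor diagonal = √(25.24² + 16.79²) = √918.9617 ≈ 30.3144 mm.
From α = 2·arctan(d/2f) we get f = d / (2·tan(α/2)).
With d = 30.3144 mm and α/2 = 19.95°, tan(α/2) ≈ 0.36298, so f ≈ 30.3144 / 0.72596 ≈ 41.7574 mm.

41.76 mm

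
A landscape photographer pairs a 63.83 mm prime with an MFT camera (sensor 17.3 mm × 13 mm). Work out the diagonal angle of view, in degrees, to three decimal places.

Sensor diagonal = √(17.3² + 13²) = √468.2900 ≈ 21.6400 mm.
Angle of view α = 2·arctan(d/2f) with d = 21.6400 mm and f = 63.83 mm.
d/2f = 0.16951; arctan(0.16951) ≈ 9.6209°, so α ≈ 19.2418°.

19.242°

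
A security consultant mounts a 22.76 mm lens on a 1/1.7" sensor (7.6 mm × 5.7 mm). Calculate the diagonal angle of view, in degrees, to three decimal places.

Sensor diagonal = √(7.6² + 5.7²) = √90.2500 ≈ 9.5000 mm.
Angle of view α = 2·arctan(d/2f) with d = 9.5000 mm and f = 22.76 mm.
d/2f = 0.20870; arctan(0.20870) ≈ 11.7884°, so α ≈ 23.5768°.

23.577°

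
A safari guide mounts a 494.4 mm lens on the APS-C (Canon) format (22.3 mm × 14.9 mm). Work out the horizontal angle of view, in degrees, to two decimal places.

Angle of view α = 2·arctan(w/2f) with w = 22.3 mm and f = 494.4 mm.
w/2f = 0.02255; arctan(0.02255) ≈ 1.2919°, so α ≈ 2.5839°.

2.58°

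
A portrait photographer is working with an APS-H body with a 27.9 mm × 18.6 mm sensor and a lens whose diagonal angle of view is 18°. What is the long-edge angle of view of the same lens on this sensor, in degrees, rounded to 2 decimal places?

Sensor diagonal = √(27.9² + 18.6²) = √1124.3700 ≈ 33.5316 mm.
From the diagonal AOV: f = 33.5316 / (2·tan(9°)) = 33.5316 / 0.31677 ≈ 105.8552 mm.
Long-edge AOV = 2·arctan(27.9 / (2 × 105.8552)) = 2·arctan(0.13178) ≈ 15.0148°.

15.01°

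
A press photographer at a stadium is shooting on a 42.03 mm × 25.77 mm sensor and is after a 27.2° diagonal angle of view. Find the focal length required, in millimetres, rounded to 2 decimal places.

Sensor diagonal = √(42.03² + 25.77²) = √2430.6138 ≈ 49.3013 mm.
From α = 2·arctan(d/2f) we get f = d / (2·tan(α/2)).
With d = 49.3013 mm and α/2 = 13.6°, tan(α/2) ≈ 0.24193, so f ≈ 49.3013 / 0.48385 ≈ 101.8935 mm.

101.89 mm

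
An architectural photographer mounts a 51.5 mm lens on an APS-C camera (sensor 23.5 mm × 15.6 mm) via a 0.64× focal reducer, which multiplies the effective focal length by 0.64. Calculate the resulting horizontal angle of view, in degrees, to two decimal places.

Effective focal length f = 51.5 × 0.64 = 32.96 mm.
α = 2·arctan(23.5 / (2 × 32.96)) = 2·arctan(0.35649) ≈ 39.2416°.

39.24°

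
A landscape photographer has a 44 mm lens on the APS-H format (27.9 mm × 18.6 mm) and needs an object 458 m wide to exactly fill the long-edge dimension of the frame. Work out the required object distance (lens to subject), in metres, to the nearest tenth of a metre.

722.3 m

W: 458 m = 458000 mm.
Magnification m = w/W = dᵢ/dₒ; combined with 1/f = 1/dₒ + 1/dᵢ this gives dₒ = f·(1 + W/w).
dₒ = 44 mm × (1 + 458000/27.9) = 44 × 16416.7706 ≈ 722337.907 mm = 722.338 m.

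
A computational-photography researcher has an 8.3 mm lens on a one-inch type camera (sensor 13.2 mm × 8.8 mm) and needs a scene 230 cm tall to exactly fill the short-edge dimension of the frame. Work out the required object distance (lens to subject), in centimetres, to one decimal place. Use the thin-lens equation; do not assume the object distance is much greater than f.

217.8 cm

W: 230 cm = 2300 mm.
Magnification m = h/W = dᵢ/dₒ; combined with 1/f = 1/dₒ + 1/dᵢ this gives dₒ = f·(1 + W/h).
dₒ = 8.3 mm × (1 + 2300/8.8) = 8.3 × 262.3636 ≈ 2177.618 mm = 217.762 cm.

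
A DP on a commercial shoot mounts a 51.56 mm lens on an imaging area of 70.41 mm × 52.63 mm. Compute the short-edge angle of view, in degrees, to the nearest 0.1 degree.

54.1°

Angle of view α = 2·arctan(h/2f) with h = 52.63 mm and f = 51.56 mm.
h/2f = 0.51038; arctan(0.51038) ≈ 27.0387°, so α ≈ 54.0774°.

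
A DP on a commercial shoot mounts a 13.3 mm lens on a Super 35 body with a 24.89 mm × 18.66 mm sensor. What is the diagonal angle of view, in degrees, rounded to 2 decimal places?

Sensor diagonal = √(24.89² + 18.66²) = √967.7077 ≈ 31.1080 mm.
Angle of view α = 2·arctan(d/2f) with d = 31.1080 mm and f = 13.3 mm.
d/2f = 1.16947; arctan(1.16947) ≈ 49.4667°, so α ≈ 98.9335°.

98.93°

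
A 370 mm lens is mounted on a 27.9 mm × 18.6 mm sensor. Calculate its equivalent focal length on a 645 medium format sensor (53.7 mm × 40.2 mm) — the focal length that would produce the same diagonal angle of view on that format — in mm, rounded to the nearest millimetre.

740 mm

Sensor diagonal = √(27.9² + 18.6²) = √1124.3700 ≈ 33.5316 mm.
Sensor diagonal = √(53.7² + 40.2²) = √4499.7300 ≈ 67.0800 mm.
Equal angle of view means equal diagonal/f ratio, so f₂ = f₁ · (diagonal₂/diagonal₁) = 370 × 67.0800/33.5316.
f₂ = 370 × 2.00050 ≈ 740.185 mm.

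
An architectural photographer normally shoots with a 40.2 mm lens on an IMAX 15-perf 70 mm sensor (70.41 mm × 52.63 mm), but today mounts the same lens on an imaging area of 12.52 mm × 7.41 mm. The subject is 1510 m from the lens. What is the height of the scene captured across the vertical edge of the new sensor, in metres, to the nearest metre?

278 m

The focal length stays 40.2 mm; the relevant sensor dimension is now h = 7.41 mm. Object distance dₒ = 1510 m = 1.51e+06 mm.
Thin-lens field height W = h·(dₒ − f)/f = 7.41 × (1.51e+06 − 40.2)/40.2 ≈ 278328.411 mm = 278.328 m.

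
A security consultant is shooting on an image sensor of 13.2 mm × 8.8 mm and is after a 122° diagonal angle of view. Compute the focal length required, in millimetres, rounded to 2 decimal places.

Sensor diagonal = √(13.2² + 8.8²) = √251.6800 ≈ 15.8644 mm.
From α = 2·arctan(d/2f) we get f = d / (2·tan(α/2)).
With d = 15.8644 mm and α/2 = 61°, tan(α/2) ≈ 1.80405, so f ≈ 15.8644 / 3.60810 ≈ 4.3969 mm.

4.40 mm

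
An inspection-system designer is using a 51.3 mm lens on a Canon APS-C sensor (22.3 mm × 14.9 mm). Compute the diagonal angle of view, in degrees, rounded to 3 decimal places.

Sensor diagonal = √(22.3² + 14.9²) = √719.3000 ≈ 26.8198 mm.
Angle of view α = 2·arctan(d/2f) with d = 26.8198 mm and f = 51.3 mm.
d/2f = 0.26140; arctan(0.26140) ≈ 14.6494°, so α ≈ 29.2988°.

29.299°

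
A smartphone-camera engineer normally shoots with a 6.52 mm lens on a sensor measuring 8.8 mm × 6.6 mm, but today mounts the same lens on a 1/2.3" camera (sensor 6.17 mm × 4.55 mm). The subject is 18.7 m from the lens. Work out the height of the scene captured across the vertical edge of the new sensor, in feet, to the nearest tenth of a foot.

42.8 ft

The focal length stays 6.52 mm; the relevant sensor dimension is now h = 4.55 mm. Object distance dₒ = 18.7 m = 18700 mm.
Thin-lens field height W = h·(dₒ − f)/f = 4.55 × (18700 − 6.52)/6.52 ≈ 13045.297 mm = 13045.297/304.8 ft = 42.7995 ft.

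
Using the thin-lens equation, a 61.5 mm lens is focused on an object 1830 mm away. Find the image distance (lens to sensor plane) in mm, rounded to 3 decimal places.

1/dᵢ = 1/f − 1/dₒ = 1/61.5 − 1/1830 = 0.0157137 mm⁻¹.
dᵢ = 1/0.0157137 ≈ 63.6387 mm.

63.639 mm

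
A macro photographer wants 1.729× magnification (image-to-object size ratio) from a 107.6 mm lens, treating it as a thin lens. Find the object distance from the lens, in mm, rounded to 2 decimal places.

169.83 mm

With m = dᵢ/dₒ and 1/f = 1/dₒ + 1/dᵢ, substituting dᵢ = m·dₒ gives 1/f = (1 + 1/m)/dₒ, hence dₒ = f·(1 + 1/m).
dₒ = 107.6 × (1 + 1/1.729) = 107.6 × 1.57837 ≈ 169.833 mm.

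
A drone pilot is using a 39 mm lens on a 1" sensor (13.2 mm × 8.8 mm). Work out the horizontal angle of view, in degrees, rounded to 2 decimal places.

19.21°

Angle of view α = 2·arctan(w/2f) with w = 13.2 mm and f = 39 mm.
w/2f = 0.16923; arctan(0.16923) ≈ 9.6052°, so α ≈ 19.2104°.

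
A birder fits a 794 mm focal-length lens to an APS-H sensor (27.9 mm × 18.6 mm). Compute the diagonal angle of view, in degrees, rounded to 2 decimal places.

2.42°

Sensor diagonal = √(27.9² + 18.6²) = √1124.3700 ≈ 33.5316 mm.
Angle of view α = 2·arctan(d/2f) with d = 33.5316 mm and f = 794 mm.
d/2f = 0.02112; arctan(0.02112) ≈ 1.2097°, so α ≈ 2.4193°.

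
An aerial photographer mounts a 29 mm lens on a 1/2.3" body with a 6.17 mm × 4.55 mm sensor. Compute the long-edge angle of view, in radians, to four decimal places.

0.2120 rad

Angle of view α = 2·arctan(w/2f) with w = 6.17 mm and f = 29 mm.
w/2f = 0.10638; arctan(0.10638) ≈ 0.1060 rad, so α ≈ 0.2120 rad.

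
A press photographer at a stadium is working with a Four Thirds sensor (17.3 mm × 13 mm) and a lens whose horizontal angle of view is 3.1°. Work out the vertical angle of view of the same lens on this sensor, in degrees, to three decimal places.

2.330°

From the horizontal AOV: f = 17.3 / (2·tan(1.55°)) = 17.3 / 0.05412 ≈ 319.6694 mm.
Vertical AOV = 2·arctan(13 / (2 × 319.6694)) = 2·arctan(0.02033) ≈ 2.3297°.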